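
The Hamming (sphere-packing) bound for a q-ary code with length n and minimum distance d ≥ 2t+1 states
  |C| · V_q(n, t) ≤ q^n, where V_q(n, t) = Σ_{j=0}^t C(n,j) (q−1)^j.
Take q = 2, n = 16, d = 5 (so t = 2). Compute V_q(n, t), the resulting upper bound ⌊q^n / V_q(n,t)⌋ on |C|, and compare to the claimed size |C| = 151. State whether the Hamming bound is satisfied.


V_q(n, t) = 137, q^n = 65536, Hamming bound = 478, |C| = 151 ≤ bound (satisfied).

Step 1: Compute V_q(n, t) = Σ_{j=0}^2 C(n, j) (q−1)^j.
  j = 0: C(16,0)·(1)^0 = 1·1 = 1.
  j = 1: C(16,1)·(1)^1 = 16·1 = 16.
  j = 2: C(16,2)·(1)^2 = 120·1 = 120.
  V_q(n, t) = 1 + 16 + 120 = 137.
Step 2: q^n = 2^16 = 65536.
Step 3: Hamming bound ⌊q^n / V_q(n,t)⌋ = ⌊65536/137⌋ = 478.
Step 4: Compare |C| = 151 to 478: satisfied.
The claimed |C| lies below the Hamming bound.


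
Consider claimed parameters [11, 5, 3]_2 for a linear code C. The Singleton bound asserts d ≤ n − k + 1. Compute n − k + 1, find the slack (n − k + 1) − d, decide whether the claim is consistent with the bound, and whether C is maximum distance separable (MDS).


Singleton RHS = n − k + 1 = 7, slack = 4, bound satisfied, not MDS.

Singleton bound: d ≤ n − k + 1.
Here n = 11, k = 5, so n − k + 1 = 7.
Given d = 3, check d ≤ 7: YES.
Slack = (n − k + 1) − d = 4.
The code is NOT MDS (slack = 4 > 0).
Description: the claimed parameters are [11, 5, 3]_2; such a code would be non-MDS.


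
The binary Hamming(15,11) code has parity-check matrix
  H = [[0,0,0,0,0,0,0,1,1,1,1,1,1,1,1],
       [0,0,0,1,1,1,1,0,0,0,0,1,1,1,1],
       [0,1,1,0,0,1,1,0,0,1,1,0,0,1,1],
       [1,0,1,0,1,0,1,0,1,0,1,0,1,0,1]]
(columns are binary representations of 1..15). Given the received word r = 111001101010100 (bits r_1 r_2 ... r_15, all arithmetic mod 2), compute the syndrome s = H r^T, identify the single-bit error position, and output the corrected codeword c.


s = (1, 1, 1, 0)^T, error position = 14, corrected codeword c = 111001101010110

Compute s = H r^T mod 2 one row at a time:
  s_1 = 0 + 1 + 0 + 1 + 0 + 1 + 0 + 0 = 3 ≡ 1 (mod 2).
  s_2 = 0 + 0 + 1 + 1 + 0 + 1 + 0 + 0 = 3 ≡ 1 (mod 2).
  s_3 = 1 + 1 + 1 + 1 + 0 + 1 + 0 + 0 = 5 ≡ 1 (mod 2).
  s_4 = 1 + 1 + 0 + 1 + 1 + 1 + 1 + 0 = 6 ≡ 0 (mod 2).
s = (1, 1, 1, 0)^T — this equals column 14 of H (binary 1110), so error is at position 14.
Correct: flip bit 14 of r = 111001101010100 to get c = 111001101010110.


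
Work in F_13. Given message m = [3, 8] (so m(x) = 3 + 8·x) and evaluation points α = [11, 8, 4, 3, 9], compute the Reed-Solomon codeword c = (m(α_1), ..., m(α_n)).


c = [0, 2, 9, 1, 10]

Message polynomial: m(x) = 3 + 8·x (mod 13).
For each evaluation point α_i, compute m(α_i) mod 13:
  α_1 = 11: Horner steps 8 → 0, so m(11) = 0.
  α_2 = 8: Horner steps 8 → 2, so m(8) = 2.
  α_3 = 4: Horner steps 8 → 9, so m(4) = 9.
  α_4 = 3: Horner steps 8 → 1, so m(3) = 1.
  α_5 = 9: Horner steps 8 → 10, so m(9) = 10.
Codeword c = [0, 2, 9, 1, 10] ∈ F_13^5.


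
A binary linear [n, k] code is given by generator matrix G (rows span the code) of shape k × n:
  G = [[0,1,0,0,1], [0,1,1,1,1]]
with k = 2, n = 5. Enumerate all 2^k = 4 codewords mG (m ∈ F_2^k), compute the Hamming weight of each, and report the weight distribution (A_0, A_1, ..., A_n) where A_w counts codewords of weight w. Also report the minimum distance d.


Weight distribution: A_0 = 1, A_2 = 2, A_4 = 1. Minimum distance d = 2.

Enumerate all 2^2 = 4 messages m ∈ F_2^2.
For each, compute codeword c = mG in F_2^5, then tally its weight.
  m = 00 → c = 00000, weight = 0.
  m = 10 → c = 01001, weight = 2.
  m = 01 → c = 01111, weight = 4.
  m = 11 → c = 00110, weight = 2.
Tally weights:
  weight 0: 1 codewords.
  weight 2: 2 codewords.
  weight 4: 1 codewords.
Minimum distance d = smallest w > 0 with A_w > 0 = 2.
Sanity: Σ A_w = 4 = 2^2 = 4 ✓.


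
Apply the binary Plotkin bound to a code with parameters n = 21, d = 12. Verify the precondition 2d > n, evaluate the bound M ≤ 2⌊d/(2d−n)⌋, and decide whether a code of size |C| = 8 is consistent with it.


Plotkin bound M ≤ 8; given |C| = 8 ≤ bound (satisfied).

Check applicability: 2d = 24, n = 21.
2d − n = 3 > 0, so Plotkin applies.
Compute d/(2d−n) = 12/3 ≈ 4.0000.
⌊d/(2d−n)⌋ = 4.
Plotkin bound: M ≤ 2·4 = 8.
Given |C| = 8, check: satisfied.
This |C| is at the Plotkin bound.


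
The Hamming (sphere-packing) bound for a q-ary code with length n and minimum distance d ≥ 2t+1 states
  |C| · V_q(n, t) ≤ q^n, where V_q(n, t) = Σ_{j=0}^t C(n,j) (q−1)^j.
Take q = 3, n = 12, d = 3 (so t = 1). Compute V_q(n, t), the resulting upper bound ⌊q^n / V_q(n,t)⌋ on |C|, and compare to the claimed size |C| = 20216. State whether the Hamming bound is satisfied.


V_q(n, t) = 25, q^n = 531441, Hamming bound = 21257, |C| = 20216 ≤ bound (satisfied).

Step 1: Compute V_q(n, t) = Σ_{j=0}^1 C(n, j) (q−1)^j.
  j = 0: C(12,0)·(2)^0 = 1·1 = 1.
  j = 1: C(12,1)·(2)^1 = 12·2 = 24.
  V_q(n, t) = 1 + 24 = 25.
Step 2: q^n = 3^12 = 531441.
Step 3: Hamming bound ⌊q^n / V_q(n,t)⌋ = ⌊531441/25⌋ = 21257.
Step 4: Compare |C| = 20216 to 21257: satisfied.
The claimed |C| lies below the Hamming bound.


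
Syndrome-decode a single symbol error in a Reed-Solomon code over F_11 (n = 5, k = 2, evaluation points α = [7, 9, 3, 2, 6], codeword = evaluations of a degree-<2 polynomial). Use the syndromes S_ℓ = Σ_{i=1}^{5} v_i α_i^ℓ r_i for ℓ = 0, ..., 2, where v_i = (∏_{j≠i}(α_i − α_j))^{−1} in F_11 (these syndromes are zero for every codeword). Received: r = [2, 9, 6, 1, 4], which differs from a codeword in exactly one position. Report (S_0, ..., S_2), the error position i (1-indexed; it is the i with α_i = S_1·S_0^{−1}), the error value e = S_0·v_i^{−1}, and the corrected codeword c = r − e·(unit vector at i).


S = (8, 2, 6), error at position 3, error magnitude e = 7, c = [2, 9, 10, 1, 4].

Step 1: column multipliers v_i = (∏_{j≠i}(α_i − α_j))^{−1} mod 11.
  i = 1 (α = 7): (7−9)(7−3)(7−2)(7−6) = (−2)·4·5·1 = −40 ≡ 4, so v_1 = 4^{−1} = 3 (mod 11).
  i = 2 (α = 9): (9−7)(9−3)(9−2)(9−6) = 2·6·7·3 = 252 ≡ 10, so v_2 = 10^{−1} = 10 (mod 11).
  i = 3 (α = 3): (3−7)(3−9)(3−2)(3−6) = (−4)·(−6)·1·(−3) = −72 ≡ 5, so v_3 = 5^{−1} = 9 (mod 11).
  i = 4 (α = 2): (2−7)(2−9)(2−3)(2−6) = (−5)·(−7)·(−1)·(−4) = 140 ≡ 8, so v_4 = 8^{−1} = 7 (mod 11).
  i = 5 (α = 6): (6−7)(6−9)(6−3)(6−2) = (−1)·(−3)·3·4 = 36 ≡ 3, so v_5 = 3^{−1} = 4 (mod 11).
  v = [3, 10, 9, 7, 4].
Step 2: syndromes of r = [2, 9, 6, 1, 4] (all sums mod 11).
  S_0 = Σ v_i r_i = 3·2 + 10·9 + 9·6 + 7·1 + 4·4 = 173 ≡ 8.
  S_1 = Σ v_i α_i r_i = 3·7·2 + 10·9·9 + 9·3·6 + 7·2·1 + 4·6·4 = 1124 ≡ 2.
  α_i^2 mod 11 = [5, 4, 9, 4, 3].
  S_2 = Σ v_i α_i^2 r_i = 3·5·2 + 10·4·9 + 9·9·6 + 7·4·1 + 4·3·4 = 952 ≡ 6.
  S = (8, 2, 6) ≠ 0, so r is not a codeword (an error is present).
Step 3: locate the error. For a single error e at position i, S_ℓ = v_i·e·α_i^ℓ, so α_err = S_1/S_0.
  S_0^{−1} = 8^{−1} = 7 (mod 11), so α_err = 2·7 = 14 ≡ 3 = α_3. Error position i = 3.
  Consistency check: S_2/S_1 = 6·6 = 36 ≡ 3 = α_err ✓ (single-error assumption holds).
Step 4: error magnitude e = S_0/v_3 = S_0·∏_{j≠3}(α_3 − α_j) = 8·5 = 40 ≡ 7 (mod 11).
Step 5: correct position 3: c_3 = r_3 − e = 6 − 7 ≡ 10 (mod 11). Hence c = [2, 9, 10, 1, 4].
  Check: interpolating c through the α_i gives m(x) = 5 + 9·x (degree < 2) with m(α_i) = c_i for every i, so c is indeed a codeword.


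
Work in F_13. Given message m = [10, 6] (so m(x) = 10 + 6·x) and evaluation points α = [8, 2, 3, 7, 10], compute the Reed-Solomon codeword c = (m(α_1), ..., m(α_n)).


c = [6, 9, 2, 0, 5]

Message polynomial: m(x) = 10 + 6·x (mod 13).
For each evaluation point α_i, compute m(α_i) mod 13:
  α_1 = 8: Horner steps 6 → 6, so m(8) = 6.
  α_2 = 2: Horner steps 6 → 9, so m(2) = 9.
  α_3 = 3: Horner steps 6 → 2, so m(3) = 2.
  α_4 = 7: Horner steps 6 → 0, so m(7) = 0.
  α_5 = 10: Horner steps 6 → 5, so m(10) = 5.
Codeword c = [6, 9, 2, 0, 5] ∈ F_13^5.


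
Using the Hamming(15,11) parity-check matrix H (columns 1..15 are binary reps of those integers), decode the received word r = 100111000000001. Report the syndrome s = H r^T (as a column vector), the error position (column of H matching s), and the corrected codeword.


s = (1, 0, 0, 1)^T, error position = 9, corrected codeword c = 100111001000001

Compute s = H r^T mod 2 one row at a time:
  s_1 = 0 + 0 + 0 + 0 + 0 + 0 + 0 + 1 = 1 ≡ 1 (mod 2).
  s_2 = 1 + 1 + 1 + 0 + 0 + 0 + 0 + 1 = 4 ≡ 0 (mod 2).
  s_3 = 0 + 0 + 1 + 0 + 0 + 0 + 0 + 1 = 2 ≡ 0 (mod 2).
  s_4 = 1 + 0 + 1 + 0 + 0 + 0 + 0 + 1 = 3 ≡ 1 (mod 2).
s = (1, 0, 0, 1)^T — this equals column 9 of H (binary 1001), so error is at position 9.
Correct: flip bit 9 of r = 100111000000001 to get c = 100111001000001.


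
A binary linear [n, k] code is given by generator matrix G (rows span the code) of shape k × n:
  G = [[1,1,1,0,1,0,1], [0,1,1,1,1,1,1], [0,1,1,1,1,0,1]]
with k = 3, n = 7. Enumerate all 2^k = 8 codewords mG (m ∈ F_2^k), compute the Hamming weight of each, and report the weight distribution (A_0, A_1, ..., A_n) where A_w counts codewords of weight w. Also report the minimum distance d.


Weight distribution: A_0 = 1, A_1 = 1, A_2 = 1, A_3 = 1, A_5 = 2, A_6 = 2. Minimum distance d = 1.

Enumerate all 2^3 = 8 messages m ∈ F_2^3.
For each, compute codeword c = mG in F_2^7, then tally its weight.
  m = 000 → c = 0000000, weight = 0.
  m = 100 → c = 1110101, weight = 5.
  m = 010 → c = 0111111, weight = 6.
  m = 110 → c = 1001010, weight = 3.
  m = 001 → c = 0111101, weight = 5.
  m = 101 → c = 1001000, weight = 2.
  m = 011 → c = 0000010, weight = 1.
  m = 111 → c = 1110111, weight = 6.
Tally weights:
  weight 0: 1 codewords.
  weight 1: 1 codewords.
  weight 2: 1 codewords.
  weight 3: 1 codewords.
  weight 5: 2 codewords.
  weight 6: 2 codewords.
Minimum distance d = smallest w > 0 with A_w > 0 = 1.
Sanity: Σ A_w = 8 = 2^3 = 8 ✓.


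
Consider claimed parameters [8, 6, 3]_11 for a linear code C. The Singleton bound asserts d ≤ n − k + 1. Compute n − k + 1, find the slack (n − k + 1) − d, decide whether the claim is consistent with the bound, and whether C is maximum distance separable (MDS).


Singleton RHS = n − k + 1 = 3, slack = 0, bound satisfied, MDS.

Singleton bound: d ≤ n − k + 1.
Here n = 8, k = 6, so n − k + 1 = 3.
Given d = 3, check d ≤ 3: YES.
Slack = (n − k + 1) − d = 0.
The code is MDS (slack = 0).
Description: the claimed parameters are [8, 6, 3]_11; such a code would be MDS (meets Singleton bound).


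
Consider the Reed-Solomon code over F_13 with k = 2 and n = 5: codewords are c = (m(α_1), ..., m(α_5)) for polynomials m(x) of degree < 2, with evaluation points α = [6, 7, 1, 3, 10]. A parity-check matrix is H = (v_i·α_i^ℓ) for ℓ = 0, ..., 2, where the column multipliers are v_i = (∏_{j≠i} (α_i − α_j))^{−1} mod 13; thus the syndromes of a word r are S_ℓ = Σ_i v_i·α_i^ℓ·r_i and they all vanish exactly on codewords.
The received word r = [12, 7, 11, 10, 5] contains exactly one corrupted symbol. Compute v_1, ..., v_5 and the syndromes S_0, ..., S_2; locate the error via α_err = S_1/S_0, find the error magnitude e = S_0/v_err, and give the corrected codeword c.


S = (9, 1, 3), error at position 4, error magnitude e = 9, c = [12, 7, 11, 1, 5].

Step 1: column multipliers v_i = (∏_{j≠i}(α_i − α_j))^{−1} mod 13.
  i = 1 (α = 6): (6−7)(6−1)(6−3)(6−10) = (−1)·5·3·(−4) = 60 ≡ 8, so v_1 = 8^{−1} = 5 (mod 13).
  i = 2 (α = 7): (7−6)(7−1)(7−3)(7−10) = 1·6·4·(−3) = −72 ≡ 6, so v_2 = 6^{−1} = 11 (mod 13).
  i = 3 (α = 1): (1−6)(1−7)(1−3)(1−10) = (−5)·(−6)·(−2)·(−9) = 540 ≡ 7, so v_3 = 7^{−1} = 2 (mod 13).
  i = 4 (α = 3): (3−6)(3−7)(3−1)(3−10) = (−3)·(−4)·2·(−7) = −168 ≡ 1, so v_4 = 1^{−1} = 1 (mod 13).
  i = 5 (α = 10): (10−6)(10−7)(10−1)(10−3) = 4·3·9·7 = 756 ≡ 2, so v_5 = 2^{−1} = 7 (mod 13).
  v = [5, 11, 2, 1, 7].
Step 2: syndromes of r = [12, 7, 11, 10, 5] (all sums mod 13).
  S_0 = Σ v_i r_i = 5·12 + 11·7 + 2·11 + 1·10 + 7·5 = 204 ≡ 9.
  S_1 = Σ v_i α_i r_i = 5·6·12 + 11·7·7 + 2·1·11 + 1·3·10 + 7·10·5 = 1301 ≡ 1.
  α_i^2 mod 13 = [10, 10, 1, 9, 9].
  S_2 = Σ v_i α_i^2 r_i = 5·10·12 + 11·10·7 + 2·1·11 + 1·9·10 + 7·9·5 = 1797 ≡ 3.
  S = (9, 1, 3) ≠ 0, so r is not a codeword (an error is present).
Step 3: locate the error. For a single error e at position i, S_ℓ = v_i·e·α_i^ℓ, so α_err = S_1/S_0.
  S_0^{−1} = 9^{−1} = 3 (mod 13), so α_err = 1·3 = 3 ≡ 3 = α_4. Error position i = 4.
  Consistency check: S_2/S_1 = 3·1 = 3 ≡ 3 = α_err ✓ (single-error assumption holds).
Step 4: error magnitude e = S_0/v_4 = S_0·∏_{j≠4}(α_4 − α_j) = 9·1 = 9 ≡ 9 (mod 13).
Step 5: correct position 4: c_4 = r_4 − e = 10 − 9 ≡ 1 (mod 13). Hence c = [12, 7, 11, 1, 5].
  Check: interpolating c through the α_i gives m(x) = 3 + 8·x (degree < 2) with m(α_i) = c_i for every i, so c is indeed a codeword.


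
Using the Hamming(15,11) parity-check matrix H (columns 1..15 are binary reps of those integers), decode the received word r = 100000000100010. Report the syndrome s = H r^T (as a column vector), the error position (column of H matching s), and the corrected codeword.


s = (0, 1, 0, 1)^T, error position = 5, corrected codeword c = 100010000100010

Compute s = H r^T mod 2 one row at a time:
  s_1 = 0 + 0 + 1 + 0 + 0 + 0 + 1 + 0 = 2 ≡ 0 (mod 2).
  s_2 = 0 + 0 + 0 + 0 + 0 + 0 + 1 + 0 = 1 ≡ 1 (mod 2).
  s_3 = 0 + 0 + 0 + 0 + 1 + 0 + 1 + 0 = 2 ≡ 0 (mod 2).
  s_4 = 1 + 0 + 0 + 0 + 0 + 0 + 0 + 0 = 1 ≡ 1 (mod 2).
s = (0, 1, 0, 1)^T — this equals column 5 of H (binary 0101), so error is at position 5.
Correct: flip bit 5 of r = 100000000100010 to get c = 100010000100010.


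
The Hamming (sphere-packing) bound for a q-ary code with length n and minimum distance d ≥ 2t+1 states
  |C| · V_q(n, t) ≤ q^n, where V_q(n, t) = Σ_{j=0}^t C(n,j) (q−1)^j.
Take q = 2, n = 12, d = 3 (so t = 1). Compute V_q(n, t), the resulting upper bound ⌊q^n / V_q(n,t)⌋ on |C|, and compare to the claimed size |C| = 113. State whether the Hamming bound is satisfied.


V_q(n, t) = 13, q^n = 4096, Hamming bound = 315, |C| = 113 ≤ bound (satisfied).

Step 1: Compute V_q(n, t) = Σ_{j=0}^1 C(n, j) (q−1)^j.
  j = 0: C(12,0)·(1)^0 = 1·1 = 1.
  j = 1: C(12,1)·(1)^1 = 12·1 = 12.
  V_q(n, t) = 1 + 12 = 13.
Step 2: q^n = 2^12 = 4096.
Step 3: Hamming bound ⌊q^n / V_q(n,t)⌋ = ⌊4096/13⌋ = 315.
Step 4: Compare |C| = 113 to 315: satisfied.
The claimed |C| lies below the Hamming bound.


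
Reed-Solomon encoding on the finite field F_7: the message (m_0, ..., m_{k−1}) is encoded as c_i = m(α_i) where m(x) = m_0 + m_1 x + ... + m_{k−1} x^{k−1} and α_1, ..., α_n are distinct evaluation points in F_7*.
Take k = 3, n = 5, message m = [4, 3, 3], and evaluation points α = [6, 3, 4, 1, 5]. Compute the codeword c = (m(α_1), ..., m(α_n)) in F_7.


c = [4, 5, 1, 3, 3]

Message polynomial: m(x) = 4 + 3·x + 3·x^2 (mod 7).
For each evaluation point α_i, compute m(α_i) mod 7:
  α_1 = 6: Horner steps 3 → 0 → 4, so m(6) = 4.
  α_2 = 3: Horner steps 3 → 5 → 5, so m(3) = 5.
  α_3 = 4: Horner steps 3 → 1 → 1, so m(4) = 1.
  α_4 = 1: Horner steps 3 → 6 → 3, so m(1) = 3.
  α_5 = 5: Horner steps 3 → 4 → 3, so m(5) = 3.
Codeword c = [4, 5, 1, 3, 3] ∈ F_7^5.


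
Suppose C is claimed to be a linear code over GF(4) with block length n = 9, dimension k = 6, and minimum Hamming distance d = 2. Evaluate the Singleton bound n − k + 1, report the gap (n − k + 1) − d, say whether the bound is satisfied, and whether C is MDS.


Singleton RHS = n − k + 1 = 4, slack = 2, bound satisfied, not MDS.

Singleton bound: d ≤ n − k + 1.
Here n = 9, k = 6, so n − k + 1 = 4.
Given d = 2, check d ≤ 4: YES.
Slack = (n − k + 1) − d = 2.
The code is NOT MDS (slack = 2 > 0).
Description: the claimed parameters are [9, 6, 2]_4; such a code would be non-MDS.


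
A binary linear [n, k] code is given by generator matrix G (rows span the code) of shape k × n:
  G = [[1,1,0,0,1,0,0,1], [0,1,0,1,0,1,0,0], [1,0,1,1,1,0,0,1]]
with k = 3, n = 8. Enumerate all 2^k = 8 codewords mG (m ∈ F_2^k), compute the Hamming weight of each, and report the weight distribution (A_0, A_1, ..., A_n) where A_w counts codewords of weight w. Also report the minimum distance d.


Weight distribution: A_0 = 1, A_2 = 1, A_3 = 2, A_4 = 1, A_5 = 2, A_6 = 1. Minimum distance d = 2.

Enumerate all 2^3 = 8 messages m ∈ F_2^3.
For each, compute codeword c = mG in F_2^8, then tally its weight.
  m = 000 → c = 00000000, weight = 0.
  m = 100 → c = 11001001, weight = 4.
  m = 010 → c = 01010100, weight = 3.
  m = 110 → c = 10011101, weight = 5.
  m = 001 → c = 10111001, weight = 5.
  m = 101 → c = 01110000, weight = 3.
  m = 011 → c = 11101101, weight = 6.
  m = 111 → c = 00100100, weight = 2.
Tally weights:
  weight 0: 1 codewords.
  weight 2: 1 codewords.
  weight 3: 2 codewords.
  weight 4: 1 codewords.
  weight 5: 2 codewords.
  weight 6: 1 codewords.
Minimum distance d = smallest w > 0 with A_w > 0 = 2.
Sanity: Σ A_w = 8 = 2^3 = 8 ✓.


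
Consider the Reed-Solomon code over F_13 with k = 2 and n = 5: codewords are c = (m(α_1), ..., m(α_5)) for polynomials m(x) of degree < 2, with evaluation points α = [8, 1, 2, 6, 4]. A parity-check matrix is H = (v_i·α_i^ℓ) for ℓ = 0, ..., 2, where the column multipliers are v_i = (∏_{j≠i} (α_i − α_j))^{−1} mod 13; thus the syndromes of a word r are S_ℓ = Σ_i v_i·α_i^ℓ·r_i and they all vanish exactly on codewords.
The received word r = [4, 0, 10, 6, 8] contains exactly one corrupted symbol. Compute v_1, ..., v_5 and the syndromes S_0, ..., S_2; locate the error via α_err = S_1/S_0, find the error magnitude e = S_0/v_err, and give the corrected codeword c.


S = (2, 2, 2), error at position 2, error magnitude e = 2, c = [4, 11, 10, 6, 8].

Step 1: column multipliers v_i = (∏_{j≠i}(α_i − α_j))^{−1} mod 13.
  i = 1 (α = 8): (8−1)(8−2)(8−6)(8−4) = 7·6·2·4 = 336 ≡ 11, so v_1 = 11^{−1} = 6 (mod 13).
  i = 2 (α = 1): (1−8)(1−2)(1−6)(1−4) = (−7)·(−1)·(−5)·(−3) = 105 ≡ 1, so v_2 = 1^{−1} = 1 (mod 13).
  i = 3 (α = 2): (2−8)(2−1)(2−6)(2−4) = (−6)·1·(−4)·(−2) = −48 ≡ 4, so v_3 = 4^{−1} = 10 (mod 13).
  i = 4 (α = 6): (6−8)(6−1)(6−2)(6−4) = (−2)·5·4·2 = −80 ≡ 11, so v_4 = 11^{−1} = 6 (mod 13).
  i = 5 (α = 4): (4−8)(4−1)(4−2)(4−6) = (−4)·3·2·(−2) = 48 ≡ 9, so v_5 = 9^{−1} = 3 (mod 13).
  v = [6, 1, 10, 6, 3].
Step 2: syndromes of r = [4, 0, 10, 6, 8] (all sums mod 13).
  S_0 = Σ v_i r_i = 6·4 + 1·0 + 10·10 + 6·6 + 3·8 = 184 ≡ 2.
  S_1 = Σ v_i α_i r_i = 6·8·4 + 1·1·0 + 10·2·10 + 6·6·6 + 3·4·8 = 704 ≡ 2.
  α_i^2 mod 13 = [12, 1, 4, 10, 3].
  S_2 = Σ v_i α_i^2 r_i = 6·12·4 + 1·1·0 + 10·4·10 + 6·10·6 + 3·3·8 = 1120 ≡ 2.
  S = (2, 2, 2) ≠ 0, so r is not a codeword (an error is present).
Step 3: locate the error. For a single error e at position i, S_ℓ = v_i·e·α_i^ℓ, so α_err = S_1/S_0.
  S_0^{−1} = 2^{−1} = 7 (mod 13), so α_err = 2·7 = 14 ≡ 1 = α_2. Error position i = 2.
  Consistency check: S_2/S_1 = 2·7 = 14 ≡ 1 = α_err ✓ (single-error assumption holds).
Step 4: error magnitude e = S_0/v_2 = S_0·∏_{j≠2}(α_2 − α_j) = 2·1 = 2 ≡ 2 (mod 13).
Step 5: correct position 2: c_2 = r_2 − e = 0 − 2 ≡ 11 (mod 13). Hence c = [4, 11, 10, 6, 8].
  Check: interpolating c through the α_i gives m(x) = 12 + 12·x (degree < 2) with m(α_i) = c_i for every i, so c is indeed a codeword.


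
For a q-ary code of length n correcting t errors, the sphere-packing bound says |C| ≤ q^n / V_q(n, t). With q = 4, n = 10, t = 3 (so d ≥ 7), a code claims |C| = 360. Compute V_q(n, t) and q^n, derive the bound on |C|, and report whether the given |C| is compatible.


V_q(n, t) = 3676, q^n = 1048576, Hamming bound = 285, |C| = 360 > bound (violated).

Step 1: Compute V_q(n, t) = Σ_{j=0}^3 C(n, j) (q−1)^j.
  j = 0: C(10,0)·(3)^0 = 1·1 = 1.
  j = 1: C(10,1)·(3)^1 = 10·3 = 30.
  j = 2: C(10,2)·(3)^2 = 45·9 = 405.
  j = 3: C(10,3)·(3)^3 = 120·27 = 3240.
  V_q(n, t) = 1 + 30 + 405 + 3240 = 3676.
Step 2: q^n = 4^10 = 1048576.
Step 3: Hamming bound ⌊q^n / V_q(n,t)⌋ = ⌊1048576/3676⌋ = 285.
Step 4: Compare |C| = 360 to 285: violated.
The claimed |C| lies above the Hamming bound, so no 4-ary code of length 10 with d ≥ 7 can have 360 codewords.


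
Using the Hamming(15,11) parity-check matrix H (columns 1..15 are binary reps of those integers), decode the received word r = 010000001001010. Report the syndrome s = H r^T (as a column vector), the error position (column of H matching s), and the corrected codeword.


s = (1, 0, 0, 1)^T, error position = 9, corrected codeword c = 010000000001010

Compute s = H r^T mod 2 one row at a time:
  s_1 = 0 + 1 + 0 + 0 + 1 + 0 + 1 + 0 = 3 ≡ 1 (mod 2).
  s_2 = 0 + 0 + 0 + 0 + 1 + 0 + 1 + 0 = 2 ≡ 0 (mod 2).
  s_3 = 1 + 0 + 0 + 0 + 0 + 0 + 1 + 0 = 2 ≡ 0 (mod 2).
  s_4 = 0 + 0 + 0 + 0 + 1 + 0 + 0 + 0 = 1 ≡ 1 (mod 2).
s = (1, 0, 0, 1)^T — this equals column 9 of H (binary 1001), so error is at position 9.
Correct: flip bit 9 of r = 010000001001010 to get c = 010000000001010.


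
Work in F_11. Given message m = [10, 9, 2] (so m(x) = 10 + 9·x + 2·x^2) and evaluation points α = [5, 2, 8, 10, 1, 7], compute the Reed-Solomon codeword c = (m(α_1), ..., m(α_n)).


c = [6, 3, 1, 3, 10, 6]

Message polynomial: m(x) = 10 + 9·x + 2·x^2 (mod 11).
For each evaluation point α_i, compute m(α_i) mod 11:
  α_1 = 5: Horner steps 2 → 8 → 6, so m(5) = 6.
  α_2 = 2: Horner steps 2 → 2 → 3, so m(2) = 3.
  α_3 = 8: Horner steps 2 → 3 → 1, so m(8) = 1.
  α_4 = 10: Horner steps 2 → 7 → 3, so m(10) = 3.
  α_5 = 1: Horner steps 2 → 0 → 10, so m(1) = 10.
  α_6 = 7: Horner steps 2 → 1 → 6, so m(7) = 6.
Codeword c = [6, 3, 1, 3, 10, 6] ∈ F_11^6.


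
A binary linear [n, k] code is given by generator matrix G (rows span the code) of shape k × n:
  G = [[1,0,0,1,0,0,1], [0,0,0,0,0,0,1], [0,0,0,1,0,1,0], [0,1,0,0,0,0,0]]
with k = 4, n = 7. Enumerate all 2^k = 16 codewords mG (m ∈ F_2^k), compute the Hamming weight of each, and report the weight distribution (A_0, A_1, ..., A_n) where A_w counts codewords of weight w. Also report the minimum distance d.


Weight distribution: A_0 = 1, A_1 = 2, A_2 = 4, A_3 = 6, A_4 = 3. Minimum distance d = 1.

Enumerate all 2^4 = 16 messages m ∈ F_2^4.
For each, compute codeword c = mG in F_2^7, then tally its weight.
  m = 0000 → c = 0000000, weight = 0.
  m = 1000 → c = 1001001, weight = 3.
  m = 0100 → c = 0000001, weight = 1.
  m = 1100 → c = 1001000, weight = 2.
  m = 0010 → c = 0001010, weight = 2.
  m = 1010 → c = 1000011, weight = 3.
  m = 0110 → c = 0001011, weight = 3.
  m = 1110 → c = 1000010, weight = 2.
  m = 0001 → c = 0100000, weight = 1.
  m = 1001 → c = 1101001, weight = 4.
  m = 0101 → c = 0100001, weight = 2.
  m = 1101 → c = 1101000, weight = 3.
  m = 0011 → c = 0101010, weight = 3.
  m = 1011 → c = 1100011, weight = 4.
  m = 0111 → c = 0101011, weight = 4.
  m = 1111 → c = 1100010, weight = 3.
Tally weights:
  weight 0: 1 codewords.
  weight 1: 2 codewords.
  weight 2: 4 codewords.
  weight 3: 6 codewords.
  weight 4: 3 codewords.
Minimum distance d = smallest w > 0 with A_w > 0 = 1.
Sanity: Σ A_w = 16 = 2^4 = 16 ✓.


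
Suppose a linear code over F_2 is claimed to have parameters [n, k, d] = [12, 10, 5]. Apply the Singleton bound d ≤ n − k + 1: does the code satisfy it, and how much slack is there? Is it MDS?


Singleton RHS = n − k + 1 = 3, slack = -2, bound violated (no such code; not MDS).

Singleton bound: d ≤ n − k + 1.
Here n = 12, k = 10, so n − k + 1 = 3.
Given d = 5, check d ≤ 3: NO.
Slack = (n − k + 1) − d = -2.
The slack is negative: d = 5 exceeds n − k + 1 = 3 by 2, so the Singleton bound is violated and no linear [12, 10, 5]_2 code can exist. In particular it is not MDS (MDS requires d = n − k + 1 exactly).
Description: the claimed parameters are [12, 10, 5]_2; such a code would be impossible (violates the Singleton bound).


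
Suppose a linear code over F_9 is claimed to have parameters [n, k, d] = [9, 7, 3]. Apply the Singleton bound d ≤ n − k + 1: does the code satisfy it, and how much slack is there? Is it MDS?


Singleton RHS = n − k + 1 = 3, slack = 0, bound satisfied, MDS.

Singleton bound: d ≤ n − k + 1.
Here n = 9, k = 7, so n − k + 1 = 3.
Given d = 3, check d ≤ 3: YES.
Slack = (n − k + 1) − d = 0.
The code is MDS (slack = 0).
Description: the claimed parameters are [9, 7, 3]_9; such a code would be MDS (meets Singleton bound).


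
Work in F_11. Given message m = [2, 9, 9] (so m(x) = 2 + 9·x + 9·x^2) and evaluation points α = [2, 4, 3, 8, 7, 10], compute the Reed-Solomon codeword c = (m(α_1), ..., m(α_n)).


c = [1, 6, 0, 1, 0, 2]

Message polynomial: m(x) = 2 + 9·x + 9·x^2 (mod 11).
For each evaluation point α_i, compute m(α_i) mod 11:
  α_1 = 2: Horner steps 9 → 5 → 1, so m(2) = 1.
  α_2 = 4: Horner steps 9 → 1 → 6, so m(4) = 6.
  α_3 = 3: Horner steps 9 → 3 → 0, so m(3) = 0.
  α_4 = 8: Horner steps 9 → 4 → 1, so m(8) = 1.
  α_5 = 7: Horner steps 9 → 6 → 0, so m(7) = 0.
  α_6 = 10: Horner steps 9 → 0 → 2, so m(10) = 2.
Codeword c = [1, 6, 0, 1, 0, 2] ∈ F_11^6.


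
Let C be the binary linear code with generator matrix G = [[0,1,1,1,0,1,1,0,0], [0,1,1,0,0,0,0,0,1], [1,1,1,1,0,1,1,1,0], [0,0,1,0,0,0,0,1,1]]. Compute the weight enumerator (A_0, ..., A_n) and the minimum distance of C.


Weight distribution: A_0 = 1, A_2 = 3, A_3 = 3, A_4 = 1, A_5 = 4, A_6 = 3, A_7 = 1. Minimum distance d = 2.

Enumerate all 2^4 = 16 messages m ∈ F_2^4.
For each, compute codeword c = mG in F_2^9, then tally its weight.
  m = 0000 → c = 000000000, weight = 0.
  m = 1000 → c = 011101100, weight = 5.
  m = 0100 → c = 011000001, weight = 3.
  m = 1100 → c = 000101101, weight = 4.
  m = 0010 → c = 111101110, weight = 7.
  m = 1010 → c = 100000010, weight = 2.
  m = 0110 → c = 100101111, weight = 6.
  m = 1110 → c = 111000011, weight = 5.
  m = 0001 → c = 001000011, weight = 3.
  m = 1001 → c = 010101111, weight = 6.
  m = 0101 → c = 010000010, weight = 2.
  m = 1101 → c = 001101110, weight = 5.
  m = 0011 → c = 110101101, weight = 6.
  m = 1011 → c = 101000001, weight = 3.
  m = 0111 → c = 101101100, weight = 5.
  m = 1111 → c = 110000000, weight = 2.
Tally weights:
  weight 0: 1 codewords.
  weight 2: 3 codewords.
  weight 3: 3 codewords.
  weight 4: 1 codewords.
  weight 5: 4 codewords.
  weight 6: 3 codewords.
  weight 7: 1 codewords.
Minimum distance d = smallest w > 0 with A_w > 0 = 2.
Sanity: Σ A_w = 16 = 2^4 = 16 ✓.


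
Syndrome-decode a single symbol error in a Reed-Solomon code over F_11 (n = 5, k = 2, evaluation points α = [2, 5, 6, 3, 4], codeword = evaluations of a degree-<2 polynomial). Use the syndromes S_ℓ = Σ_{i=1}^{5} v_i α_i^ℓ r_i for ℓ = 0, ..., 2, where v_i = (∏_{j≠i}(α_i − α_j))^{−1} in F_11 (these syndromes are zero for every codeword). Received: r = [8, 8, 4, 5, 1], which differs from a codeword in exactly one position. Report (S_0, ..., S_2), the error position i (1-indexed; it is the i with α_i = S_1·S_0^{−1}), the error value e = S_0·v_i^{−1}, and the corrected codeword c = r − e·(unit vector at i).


S = (5, 10, 9), error at position 1, error magnitude e = 10, c = [9, 8, 4, 5, 1].

Step 1: column multipliers v_i = (∏_{j≠i}(α_i − α_j))^{−1} mod 11.
  i = 1 (α = 2): (2−5)(2−6)(2−3)(2−4) = (−3)·(−4)·(−1)·(−2) = 24 ≡ 2, so v_1 = 2^{−1} = 6 (mod 11).
  i = 2 (α = 5): (5−2)(5−6)(5−3)(5−4) = 3·(−1)·2·1 = −6 ≡ 5, so v_2 = 5^{−1} = 9 (mod 11).
  i = 3 (α = 6): (6−2)(6−5)(6−3)(6−4) = 4·1·3·2 = 24 ≡ 2, so v_3 = 2^{−1} = 6 (mod 11).
  i = 4 (α = 3): (3−2)(3−5)(3−6)(3−4) = 1·(−2)·(−3)·(−1) = −6 ≡ 5, so v_4 = 5^{−1} = 9 (mod 11).
  i = 5 (α = 4): (4−2)(4−5)(4−6)(4−3) = 2·(−1)·(−2)·1 = 4 ≡ 4, so v_5 = 4^{−1} = 3 (mod 11).
  v = [6, 9, 6, 9, 3].
Step 2: syndromes of r = [8, 8, 4, 5, 1] (all sums mod 11).
  S_0 = Σ v_i r_i = 6·8 + 9·8 + 6·4 + 9·5 + 3·1 = 192 ≡ 5.
  S_1 = Σ v_i α_i r_i = 6·2·8 + 9·5·8 + 6·6·4 + 9·3·5 + 3·4·1 = 747 ≡ 10.
  α_i^2 mod 11 = [4, 3, 3, 9, 5].
  S_2 = Σ v_i α_i^2 r_i = 6·4·8 + 9·3·8 + 6·3·4 + 9·9·5 + 3·5·1 = 900 ≡ 9.
  S = (5, 10, 9) ≠ 0, so r is not a codeword (an error is present).
Step 3: locate the error. For a single error e at position i, S_ℓ = v_i·e·α_i^ℓ, so α_err = S_1/S_0.
  S_0^{−1} = 5^{−1} = 9 (mod 11), so α_err = 10·9 = 90 ≡ 2 = α_1. Error position i = 1.
  Consistency check: S_2/S_1 = 9·10 = 90 ≡ 2 = α_err ✓ (single-error assumption holds).
Step 4: error magnitude e = S_0/v_1 = S_0·∏_{j≠1}(α_1 − α_j) = 5·2 = 10 ≡ 10 (mod 11).
Step 5: correct position 1: c_1 = r_1 − e = 8 − 10 ≡ 9 (mod 11). Hence c = [9, 8, 4, 5, 1].
  Check: interpolating c through the α_i gives m(x) = 6 + 7·x (degree < 2) with m(α_i) = c_i for every i, so c is indeed a codeword.


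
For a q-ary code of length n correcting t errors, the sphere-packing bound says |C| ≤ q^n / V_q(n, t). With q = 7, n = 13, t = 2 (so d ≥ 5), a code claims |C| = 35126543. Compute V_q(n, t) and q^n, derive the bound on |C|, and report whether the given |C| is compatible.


V_q(n, t) = 2887, q^n = 96889010407, Hamming bound = 33560446, |C| = 35126543 > bound (violated).

Step 1: Compute V_q(n, t) = Σ_{j=0}^2 C(n, j) (q−1)^j.
  j = 0: C(13,0)·(6)^0 = 1·1 = 1.
  j = 1: C(13,1)·(6)^1 = 13·6 = 78.
  j = 2: C(13,2)·(6)^2 = 78·36 = 2808.
  V_q(n, t) = 1 + 78 + 2808 = 2887.
Step 2: q^n = 7^13 = 96889010407.
Step 3: Hamming bound ⌊q^n / V_q(n,t)⌋ = ⌊96889010407/2887⌋ = 33560446.
Step 4: Compare |C| = 35126543 to 33560446: violated.
The claimed |C| lies above the Hamming bound, so no 7-ary code of length 13 with d ≥ 5 can have 35126543 codewords.


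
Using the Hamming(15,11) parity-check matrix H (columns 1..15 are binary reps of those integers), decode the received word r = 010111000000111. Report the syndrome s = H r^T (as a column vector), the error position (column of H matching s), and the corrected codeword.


s = (1, 0, 0, 1)^T, error position = 9, corrected codeword c = 010111001000111

Compute s = H r^T mod 2 one row at a time:
  s_1 = 0 + 0 + 0 + 0 + 0 + 1 + 1 + 1 = 3 ≡ 1 (mod 2).
  s_2 = 1 + 1 + 1 + 0 + 0 + 1 + 1 + 1 = 6 ≡ 0 (mod 2).
  s_3 = 1 + 0 + 1 + 0 + 0 + 0 + 1 + 1 = 4 ≡ 0 (mod 2).
  s_4 = 0 + 0 + 1 + 0 + 0 + 0 + 1 + 1 = 3 ≡ 1 (mod 2).
s = (1, 0, 0, 1)^T — this equals column 9 of H (binary 1001), so error is at position 9.
Correct: flip bit 9 of r = 010111000000111 to get c = 010111001000111.


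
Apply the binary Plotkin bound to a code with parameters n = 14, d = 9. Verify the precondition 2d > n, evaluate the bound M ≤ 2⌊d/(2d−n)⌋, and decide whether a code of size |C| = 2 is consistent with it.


Plotkin bound M ≤ 4; given |C| = 2 ≤ bound (satisfied).

Check applicability: 2d = 18, n = 14.
2d − n = 4 > 0, so Plotkin applies.
Compute d/(2d−n) = 9/4 ≈ 2.2500.
⌊d/(2d−n)⌋ = 2.
Plotkin bound: M ≤ 2·2 = 4.
Given |C| = 2, check: satisfied.
This |C| is below the Plotkin bound.


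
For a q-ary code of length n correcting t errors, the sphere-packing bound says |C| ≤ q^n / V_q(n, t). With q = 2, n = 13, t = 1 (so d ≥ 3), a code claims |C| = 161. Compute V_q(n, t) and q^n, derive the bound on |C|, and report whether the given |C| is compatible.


V_q(n, t) = 14, q^n = 8192, Hamming bound = 585, |C| = 161 ≤ bound (satisfied).

Step 1: Compute V_q(n, t) = Σ_{j=0}^1 C(n, j) (q−1)^j.
  j = 0: C(13,0)·(1)^0 = 1·1 = 1.
  j = 1: C(13,1)·(1)^1 = 13·1 = 13.
  V_q(n, t) = 1 + 13 = 14.
Step 2: q^n = 2^13 = 8192.
Step 3: Hamming bound ⌊q^n / V_q(n,t)⌋ = ⌊8192/14⌋ = 585.
Step 4: Compare |C| = 161 to 585: satisfied.
The claimed |C| lies below the Hamming bound.


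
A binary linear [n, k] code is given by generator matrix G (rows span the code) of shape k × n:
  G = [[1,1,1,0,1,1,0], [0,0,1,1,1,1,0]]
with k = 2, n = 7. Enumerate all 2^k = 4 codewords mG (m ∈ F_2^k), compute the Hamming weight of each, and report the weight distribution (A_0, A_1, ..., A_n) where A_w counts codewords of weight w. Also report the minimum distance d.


Weight distribution: A_0 = 1, A_3 = 1, A_4 = 1, A_5 = 1. Minimum distance d = 3.

Enumerate all 2^2 = 4 messages m ∈ F_2^2.
For each, compute codeword c = mG in F_2^7, then tally its weight.
  m = 00 → c = 0000000, weight = 0.
  m = 10 → c = 1110110, weight = 5.
  m = 01 → c = 0011110, weight = 4.
  m = 11 → c = 1101000, weight = 3.
Tally weights:
  weight 0: 1 codewords.
  weight 3: 1 codewords.
  weight 4: 1 codewords.
  weight 5: 1 codewords.
Minimum distance d = smallest w > 0 with A_w > 0 = 3.
Sanity: Σ A_w = 4 = 2^2 = 4 ✓.


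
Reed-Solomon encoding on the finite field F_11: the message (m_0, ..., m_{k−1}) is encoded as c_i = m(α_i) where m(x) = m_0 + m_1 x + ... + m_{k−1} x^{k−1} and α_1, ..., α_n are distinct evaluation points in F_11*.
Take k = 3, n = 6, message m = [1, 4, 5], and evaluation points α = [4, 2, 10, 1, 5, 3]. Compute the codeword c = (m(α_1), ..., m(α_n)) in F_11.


c = [9, 7, 2, 10, 3, 3]

Message polynomial: m(x) = 1 + 4·x + 5·x^2 (mod 11).
For each evaluation point α_i, compute m(α_i) mod 11:
  α_1 = 4: Horner steps 5 → 2 → 9, so m(4) = 9.
  α_2 = 2: Horner steps 5 → 3 → 7, so m(2) = 7.
  α_3 = 10: Horner steps 5 → 10 → 2, so m(10) = 2.
  α_4 = 1: Horner steps 5 → 9 → 10, so m(1) = 10.
  α_5 = 5: Horner steps 5 → 7 → 3, so m(5) = 3.
  α_6 = 3: Horner steps 5 → 8 → 3, so m(3) = 3.
Codeword c = [9, 7, 2, 10, 3, 3] ∈ F_11^6.


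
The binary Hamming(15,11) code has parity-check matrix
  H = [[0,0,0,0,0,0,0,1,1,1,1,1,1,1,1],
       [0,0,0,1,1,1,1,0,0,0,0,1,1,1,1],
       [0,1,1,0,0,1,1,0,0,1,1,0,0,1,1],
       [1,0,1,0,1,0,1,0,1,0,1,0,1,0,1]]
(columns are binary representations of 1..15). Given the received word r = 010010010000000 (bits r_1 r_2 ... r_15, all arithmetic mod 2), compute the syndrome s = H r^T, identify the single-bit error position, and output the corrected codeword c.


s = (1, 1, 1, 1)^T, error position = 15, corrected codeword c = 010010010000001

Compute s = H r^T mod 2 one row at a time:
  s_1 = 1 + 0 + 0 + 0 + 0 + 0 + 0 + 0 = 1 ≡ 1 (mod 2).
  s_2 = 0 + 1 + 0 + 0 + 0 + 0 + 0 + 0 = 1 ≡ 1 (mod 2).
  s_3 = 1 + 0 + 0 + 0 + 0 + 0 + 0 + 0 = 1 ≡ 1 (mod 2).
  s_4 = 0 + 0 + 1 + 0 + 0 + 0 + 0 + 0 = 1 ≡ 1 (mod 2).
s = (1, 1, 1, 1)^T — this equals column 15 of H (binary 1111), so error is at position 15.
Correct: flip bit 15 of r = 010010010000000 to get c = 010010010000001.


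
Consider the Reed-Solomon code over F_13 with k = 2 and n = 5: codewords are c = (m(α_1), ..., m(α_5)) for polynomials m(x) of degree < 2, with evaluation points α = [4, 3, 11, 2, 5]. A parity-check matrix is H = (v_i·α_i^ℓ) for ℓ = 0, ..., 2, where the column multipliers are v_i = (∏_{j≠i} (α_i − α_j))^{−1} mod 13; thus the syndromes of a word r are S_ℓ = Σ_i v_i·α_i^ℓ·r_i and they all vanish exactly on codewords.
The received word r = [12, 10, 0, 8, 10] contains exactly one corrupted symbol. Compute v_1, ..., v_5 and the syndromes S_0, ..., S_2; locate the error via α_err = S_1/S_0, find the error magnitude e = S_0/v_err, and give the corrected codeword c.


S = (3, 2, 10), error at position 5, error magnitude e = 9, c = [12, 10, 0, 8, 1].

Step 1: column multipliers v_i = (∏_{j≠i}(α_i − α_j))^{−1} mod 13.
  i = 1 (α = 4): (4−3)(4−11)(4−2)(4−5) = 1·(−7)·2·(−1) = 14 ≡ 1, so v_1 = 1^{−1} = 1 (mod 13).
  i = 2 (α = 3): (3−4)(3−11)(3−2)(3−5) = (−1)·(−8)·1·(−2) = −16 ≡ 10, so v_2 = 10^{−1} = 4 (mod 13).
  i = 3 (α = 11): (11−4)(11−3)(11−2)(11−5) = 7·8·9·6 = 3024 ≡ 8, so v_3 = 8^{−1} = 5 (mod 13).
  i = 4 (α = 2): (2−4)(2−3)(2−11)(2−5) = (−2)·(−1)·(−9)·(−3) = 54 ≡ 2, so v_4 = 2^{−1} = 7 (mod 13).
  i = 5 (α = 5): (5−4)(5−3)(5−11)(5−2) = 1·2·(−6)·3 = −36 ≡ 3, so v_5 = 3^{−1} = 9 (mod 13).
  v = [1, 4, 5, 7, 9].
Step 2: syndromes of r = [12, 10, 0, 8, 10] (all sums mod 13).
  S_0 = Σ v_i r_i = 1·12 + 4·10 + 5·0 + 7·8 + 9·10 = 198 ≡ 3.
  S_1 = Σ v_i α_i r_i = 1·4·12 + 4·3·10 + 5·11·0 + 7·2·8 + 9·5·10 = 730 ≡ 2.
  α_i^2 mod 13 = [3, 9, 4, 4, 12].
  S_2 = Σ v_i α_i^2 r_i = 1·3·12 + 4·9·10 + 5·4·0 + 7·4·8 + 9·12·10 = 1700 ≡ 10.
  S = (3, 2, 10) ≠ 0, so r is not a codeword (an error is present).
Step 3: locate the error. For a single error e at position i, S_ℓ = v_i·e·α_i^ℓ, so α_err = S_1/S_0.
  S_0^{−1} = 3^{−1} = 9 (mod 13), so α_err = 2·9 = 18 ≡ 5 = α_5. Error position i = 5.
  Consistency check: S_2/S_1 = 10·7 = 70 ≡ 5 = α_err ✓ (single-error assumption holds).
Step 4: error magnitude e = S_0/v_5 = S_0·∏_{j≠5}(α_5 − α_j) = 3·3 = 9 ≡ 9 (mod 13).
Step 5: correct position 5: c_5 = r_5 − e = 10 − 9 ≡ 1 (mod 13). Hence c = [12, 10, 0, 8, 1].
  Check: interpolating c through the α_i gives m(x) = 4 + 2·x (degree < 2) with m(α_i) = c_i for every i, so c is indeed a codeword.


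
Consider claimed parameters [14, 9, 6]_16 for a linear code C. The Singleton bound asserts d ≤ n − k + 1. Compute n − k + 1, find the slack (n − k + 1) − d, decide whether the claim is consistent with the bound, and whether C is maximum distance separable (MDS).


Singleton RHS = n − k + 1 = 6, slack = 0, bound satisfied, MDS.

Singleton bound: d ≤ n − k + 1.
Here n = 14, k = 9, so n − k + 1 = 6.
Given d = 6, check d ≤ 6: YES.
Slack = (n − k + 1) − d = 0.
The code is MDS (slack = 0).
Description: the claimed parameters are [14, 9, 6]_16; such a code would be MDS (meets Singleton bound).


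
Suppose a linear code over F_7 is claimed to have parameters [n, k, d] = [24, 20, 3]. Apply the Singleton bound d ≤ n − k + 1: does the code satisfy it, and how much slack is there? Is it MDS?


Singleton RHS = n − k + 1 = 5, slack = 2, bound satisfied, not MDS.

Singleton bound: d ≤ n − k + 1.
Here n = 24, k = 20, so n − k + 1 = 5.
Given d = 3, check d ≤ 5: YES.
Slack = (n − k + 1) − d = 2.
The code is NOT MDS (slack = 2 > 0).
Description: the claimed parameters are [24, 20, 3]_7; such a code would be non-MDS.


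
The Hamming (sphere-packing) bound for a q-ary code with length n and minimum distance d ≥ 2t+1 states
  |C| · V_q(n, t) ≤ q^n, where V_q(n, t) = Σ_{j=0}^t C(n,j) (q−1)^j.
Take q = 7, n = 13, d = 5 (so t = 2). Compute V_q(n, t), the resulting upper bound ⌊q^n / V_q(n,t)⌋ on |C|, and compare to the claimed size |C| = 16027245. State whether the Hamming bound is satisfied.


V_q(n, t) = 2887, q^n = 96889010407, Hamming bound = 33560446, |C| = 16027245 ≤ bound (satisfied).

Step 1: Compute V_q(n, t) = Σ_{j=0}^2 C(n, j) (q−1)^j.
  j = 0: C(13,0)·(6)^0 = 1·1 = 1.
  j = 1: C(13,1)·(6)^1 = 13·6 = 78.
  j = 2: C(13,2)·(6)^2 = 78·36 = 2808.
  V_q(n, t) = 1 + 78 + 2808 = 2887.
Step 2: q^n = 7^13 = 96889010407.
Step 3: Hamming bound ⌊q^n / V_q(n,t)⌋ = ⌊96889010407/2887⌋ = 33560446.
Step 4: Compare |C| = 16027245 to 33560446: satisfied.
The claimed |C| lies below the Hamming bound.


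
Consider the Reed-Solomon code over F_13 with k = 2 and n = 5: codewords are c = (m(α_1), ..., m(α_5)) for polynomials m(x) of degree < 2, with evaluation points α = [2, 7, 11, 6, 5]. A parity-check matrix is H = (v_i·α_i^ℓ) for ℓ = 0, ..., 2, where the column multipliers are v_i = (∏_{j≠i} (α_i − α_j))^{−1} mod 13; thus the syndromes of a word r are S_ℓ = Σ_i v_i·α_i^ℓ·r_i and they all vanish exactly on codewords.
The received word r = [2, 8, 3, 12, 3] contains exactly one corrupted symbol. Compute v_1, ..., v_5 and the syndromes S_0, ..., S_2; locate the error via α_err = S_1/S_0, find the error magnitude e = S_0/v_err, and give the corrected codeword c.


S = (11, 4, 5), error at position 3, error magnitude e = 11, c = [2, 8, 5, 12, 3].

Step 1: column multipliers v_i = (∏_{j≠i}(α_i − α_j))^{−1} mod 13.
  i = 1 (α = 2): (2−7)(2−11)(2−6)(2−5) = (−5)·(−9)·(−4)·(−3) = 540 ≡ 7, so v_1 = 7^{−1} = 2 (mod 13).
  i = 2 (α = 7): (7−2)(7−11)(7−6)(7−5) = 5·(−4)·1·2 = −40 ≡ 12, so v_2 = 12^{−1} = 12 (mod 13).
  i = 3 (α = 11): (11−2)(11−7)(11−6)(11−5) = 9·4·5·6 = 1080 ≡ 1, so v_3 = 1^{−1} = 1 (mod 13).
  i = 4 (α = 6): (6−2)(6−7)(6−11)(6−5) = 4·(−1)·(−5)·1 = 20 ≡ 7, so v_4 = 7^{−1} = 2 (mod 13).
  i = 5 (α = 5): (5−2)(5−7)(5−11)(5−6) = 3·(−2)·(−6)·(−1) = −36 ≡ 3, so v_5 = 3^{−1} = 9 (mod 13).
  v = [2, 12, 1, 2, 9].
Step 2: syndromes of r = [2, 8, 3, 12, 3] (all sums mod 13).
  S_0 = Σ v_i r_i = 2·2 + 12·8 + 1·3 + 2·12 + 9·3 = 154 ≡ 11.
  S_1 = Σ v_i α_i r_i = 2·2·2 + 12·7·8 + 1·11·3 + 2·6·12 + 9·5·3 = 992 ≡ 4.
  α_i^2 mod 13 = [4, 10, 4, 10, 12].
  S_2 = Σ v_i α_i^2 r_i = 2·4·2 + 12·10·8 + 1·4·3 + 2·10·12 + 9·12·3 = 1552 ≡ 5.
  S = (11, 4, 5) ≠ 0, so r is not a codeword (an error is present).
Step 3: locate the error. For a single error e at position i, S_ℓ = v_i·e·α_i^ℓ, so α_err = S_1/S_0.
  S_0^{−1} = 11^{−1} = 6 (mod 13), so α_err = 4·6 = 24 ≡ 11 = α_3. Error position i = 3.
  Consistency check: S_2/S_1 = 5·10 = 50 ≡ 11 = α_err ✓ (single-error assumption holds).
Step 4: error magnitude e = S_0/v_3 = S_0·∏_{j≠3}(α_3 − α_j) = 11·1 = 11 ≡ 11 (mod 13).
Step 5: correct position 3: c_3 = r_3 − e = 3 − 11 ≡ 5 (mod 13). Hence c = [2, 8, 5, 12, 3].
  Check: interpolating c through the α_i gives m(x) = 10 + 9·x (degree < 2) with m(α_i) = c_i for every i, so c is indeed a codeword.
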